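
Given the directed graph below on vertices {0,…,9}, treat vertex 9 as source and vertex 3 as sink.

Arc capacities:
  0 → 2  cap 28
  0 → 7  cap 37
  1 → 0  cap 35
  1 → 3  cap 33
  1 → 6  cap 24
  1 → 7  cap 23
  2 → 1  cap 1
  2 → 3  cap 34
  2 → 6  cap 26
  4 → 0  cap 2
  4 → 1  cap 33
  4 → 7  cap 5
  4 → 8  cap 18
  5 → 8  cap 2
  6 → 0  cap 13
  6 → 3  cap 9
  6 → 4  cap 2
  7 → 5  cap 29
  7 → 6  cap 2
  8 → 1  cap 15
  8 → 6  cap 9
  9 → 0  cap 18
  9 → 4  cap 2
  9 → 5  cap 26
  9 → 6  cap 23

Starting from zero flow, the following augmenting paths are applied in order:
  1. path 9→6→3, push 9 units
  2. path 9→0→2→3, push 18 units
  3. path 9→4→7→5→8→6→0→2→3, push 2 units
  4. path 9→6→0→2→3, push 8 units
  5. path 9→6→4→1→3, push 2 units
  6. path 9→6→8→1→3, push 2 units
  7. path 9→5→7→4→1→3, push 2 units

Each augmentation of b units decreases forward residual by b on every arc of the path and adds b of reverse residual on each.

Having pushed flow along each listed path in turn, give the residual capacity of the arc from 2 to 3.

after path 1 (9→6→3, push 9): res(2,3)=34
after path 2 (9→0→2→3, push 18): res(2,3)=16
after path 3 (9→4→7→5→8→6→0→2→3, push 2): res(2,3)=14
after path 4 (9→6→0→2→3, push 8): res(2,3)=6
after path 5 (9→6→4→1→3, push 2): res(2,3)=6
after path 6 (9→6→8→1→3, push 2): res(2,3)=6
after path 7 (9→5→7→4→1→3, push 2): res(2,3)=6

Residual capacity of (2,3): 6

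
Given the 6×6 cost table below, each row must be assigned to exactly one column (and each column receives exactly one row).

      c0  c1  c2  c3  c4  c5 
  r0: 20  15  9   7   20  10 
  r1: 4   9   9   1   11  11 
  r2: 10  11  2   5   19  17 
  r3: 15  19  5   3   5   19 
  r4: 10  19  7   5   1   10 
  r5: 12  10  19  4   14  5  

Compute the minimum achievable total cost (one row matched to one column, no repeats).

one of 2 optimal assignments: row0→col1 (cost 15), row1→col0 (cost 4), row2→col2 (cost 2), row3→col3 (cost 3), row4→col4 (cost 1), row5→col5 (cost 5)
total = 15 + 4 + 2 + 3 + 1 + 5 = 30

Minimum assignment cost: 30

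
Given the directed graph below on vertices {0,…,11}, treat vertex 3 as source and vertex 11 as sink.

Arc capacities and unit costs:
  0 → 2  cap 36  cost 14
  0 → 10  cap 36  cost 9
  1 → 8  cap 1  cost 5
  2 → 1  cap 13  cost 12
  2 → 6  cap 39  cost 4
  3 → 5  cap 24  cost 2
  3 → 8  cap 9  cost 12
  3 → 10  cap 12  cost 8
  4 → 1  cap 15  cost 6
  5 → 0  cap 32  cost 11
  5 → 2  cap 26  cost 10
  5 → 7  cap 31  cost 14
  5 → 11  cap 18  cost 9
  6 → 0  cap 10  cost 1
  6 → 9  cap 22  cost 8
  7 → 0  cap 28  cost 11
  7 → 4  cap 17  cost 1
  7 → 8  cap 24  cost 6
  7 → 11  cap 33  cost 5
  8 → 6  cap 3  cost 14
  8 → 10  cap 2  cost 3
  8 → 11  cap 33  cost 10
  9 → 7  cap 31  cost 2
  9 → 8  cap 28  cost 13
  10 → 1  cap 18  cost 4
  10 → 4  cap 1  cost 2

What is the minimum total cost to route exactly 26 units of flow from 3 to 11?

Minimum cost for 26 units: 368

shortest-cost path #1: 3→5→11 push 18 @ unit cost 11 (adds 198)
shortest-cost path #2: 3→5→7→11 push 6 @ unit cost 21 (adds 126)
shortest-cost path #3: 3→8→11 push 2 @ unit cost 22 (adds 44)
total cost = 368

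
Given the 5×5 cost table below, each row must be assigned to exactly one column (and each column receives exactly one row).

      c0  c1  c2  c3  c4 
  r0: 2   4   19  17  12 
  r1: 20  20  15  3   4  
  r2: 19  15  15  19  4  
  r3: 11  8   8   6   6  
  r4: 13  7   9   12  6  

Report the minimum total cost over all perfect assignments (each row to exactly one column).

Minimum assignment cost: 24

optimal assignment: row0→col0 (cost 2), row1→col3 (cost 3), row2→col4 (cost 4), row3→col2 (cost 8), row4→col1 (cost 7)
total = 2 + 3 + 4 + 8 + 7 = 24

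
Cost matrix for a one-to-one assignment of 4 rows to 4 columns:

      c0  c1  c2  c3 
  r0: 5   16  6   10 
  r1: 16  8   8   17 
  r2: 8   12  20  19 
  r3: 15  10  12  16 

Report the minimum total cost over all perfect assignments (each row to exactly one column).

Minimum assignment cost: 36

optimal assignment: row0→col3 (cost 10), row1→col2 (cost 8), row2→col0 (cost 8), row3→col1 (cost 10)
total = 10 + 8 + 8 + 10 = 36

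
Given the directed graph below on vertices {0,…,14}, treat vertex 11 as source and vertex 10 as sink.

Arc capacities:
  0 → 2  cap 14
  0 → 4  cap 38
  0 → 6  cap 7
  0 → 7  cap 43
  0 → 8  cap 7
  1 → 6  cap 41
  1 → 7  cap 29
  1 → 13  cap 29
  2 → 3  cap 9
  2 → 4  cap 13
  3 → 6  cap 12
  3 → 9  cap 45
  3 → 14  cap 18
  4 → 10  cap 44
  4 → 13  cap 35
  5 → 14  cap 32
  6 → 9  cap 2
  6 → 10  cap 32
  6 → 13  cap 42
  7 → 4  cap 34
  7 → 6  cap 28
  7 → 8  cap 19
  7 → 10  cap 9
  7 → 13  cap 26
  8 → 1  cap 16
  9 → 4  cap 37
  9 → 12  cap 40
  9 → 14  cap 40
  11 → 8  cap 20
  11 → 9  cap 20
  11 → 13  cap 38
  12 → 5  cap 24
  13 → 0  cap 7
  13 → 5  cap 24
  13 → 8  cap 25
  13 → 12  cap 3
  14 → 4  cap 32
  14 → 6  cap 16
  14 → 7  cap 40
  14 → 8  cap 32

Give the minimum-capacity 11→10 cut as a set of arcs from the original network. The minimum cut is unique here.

Min-cut arcs: {(8,1), (11,9), (13,0), (13,5), (13,12)} (total capacity 70)

augment #1: 11→9→4→10 push 20
augment #2: 11→8→1→6→10 push 16
augment #3: 11→13→0→4→10 push 7
augment #4: 11→13→5→14→4→10 push 17
augment #5: 11→13→5→14→6→10 push 7
augment #6: 11→13→12→5→14→6→10 push 3
max flow = 70; residual-reachable set from 11 gives S-side
cut edges (S→T): {(8,1), (11,9), (13,0), (13,5), (13,12)} total cap 70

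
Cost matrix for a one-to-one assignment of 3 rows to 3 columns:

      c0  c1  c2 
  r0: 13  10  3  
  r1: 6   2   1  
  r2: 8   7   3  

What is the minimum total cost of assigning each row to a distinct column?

optimal assignment: row0→col2 (cost 3), row1→col1 (cost 2), row2→col0 (cost 8)
total = 3 + 2 + 8 = 13

Minimum assignment cost: 13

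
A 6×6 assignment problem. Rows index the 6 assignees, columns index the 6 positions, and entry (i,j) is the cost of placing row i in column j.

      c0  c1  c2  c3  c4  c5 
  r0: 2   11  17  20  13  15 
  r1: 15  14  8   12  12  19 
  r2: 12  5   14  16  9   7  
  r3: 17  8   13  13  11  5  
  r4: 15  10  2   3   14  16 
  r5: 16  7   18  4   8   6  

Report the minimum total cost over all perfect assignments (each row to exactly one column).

Minimum assignment cost: 30

optimal assignment: row0→col0 (cost 2), row1→col4 (cost 12), row2→col1 (cost 5), row3→col5 (cost 5), row4→col2 (cost 2), row5→col3 (cost 4)
total = 2 + 12 + 5 + 5 + 2 + 4 = 30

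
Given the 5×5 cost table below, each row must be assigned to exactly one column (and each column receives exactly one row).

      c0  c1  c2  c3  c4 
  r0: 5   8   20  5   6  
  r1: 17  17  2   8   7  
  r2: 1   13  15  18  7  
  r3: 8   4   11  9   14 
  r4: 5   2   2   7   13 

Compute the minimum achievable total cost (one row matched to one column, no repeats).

optimal assignment: row0→col3 (cost 5), row1→col4 (cost 7), row2→col0 (cost 1), row3→col1 (cost 4), row4→col2 (cost 2)
total = 5 + 7 + 1 + 4 + 2 = 19

Minimum assignment cost: 19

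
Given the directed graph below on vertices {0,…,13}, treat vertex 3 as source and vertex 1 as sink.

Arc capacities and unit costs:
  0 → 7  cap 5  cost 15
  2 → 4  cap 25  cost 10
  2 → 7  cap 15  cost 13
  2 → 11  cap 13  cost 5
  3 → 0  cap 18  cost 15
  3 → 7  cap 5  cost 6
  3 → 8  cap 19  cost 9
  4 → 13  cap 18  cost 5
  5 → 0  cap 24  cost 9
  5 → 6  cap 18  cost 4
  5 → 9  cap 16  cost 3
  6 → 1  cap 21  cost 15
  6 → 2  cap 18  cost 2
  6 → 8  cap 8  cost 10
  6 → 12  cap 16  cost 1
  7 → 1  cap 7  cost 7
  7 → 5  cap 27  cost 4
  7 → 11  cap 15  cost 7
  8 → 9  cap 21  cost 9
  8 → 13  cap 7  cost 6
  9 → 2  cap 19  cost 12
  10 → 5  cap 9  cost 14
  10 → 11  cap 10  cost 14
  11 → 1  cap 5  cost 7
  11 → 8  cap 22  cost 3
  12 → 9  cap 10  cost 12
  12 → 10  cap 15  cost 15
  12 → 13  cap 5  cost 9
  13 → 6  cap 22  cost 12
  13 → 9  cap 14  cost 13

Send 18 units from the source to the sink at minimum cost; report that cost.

shortest-cost path #1: 3→7→1 push 5 @ unit cost 13 (adds 65)
shortest-cost path #2: 3→0→7→1 push 2 @ unit cost 37 (adds 74)
shortest-cost path #3: 3→8→13→6→2→11→1 push 5 @ unit cost 41 (adds 205)
shortest-cost path #4: 3→8→13→6→1 push 2 @ unit cost 42 (adds 84)
shortest-cost path #5: 3→8→9→2→6→1 push 4 @ unit cost 43 (adds 172)
total cost = 600

Minimum cost for 18 units: 600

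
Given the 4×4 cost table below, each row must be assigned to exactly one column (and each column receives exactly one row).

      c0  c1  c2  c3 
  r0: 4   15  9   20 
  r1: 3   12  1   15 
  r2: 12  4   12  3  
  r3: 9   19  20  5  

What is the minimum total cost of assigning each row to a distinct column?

optimal assignment: row0→col0 (cost 4), row1→col2 (cost 1), row2→col1 (cost 4), row3→col3 (cost 5)
total = 4 + 1 + 4 + 5 = 14

Minimum assignment cost: 14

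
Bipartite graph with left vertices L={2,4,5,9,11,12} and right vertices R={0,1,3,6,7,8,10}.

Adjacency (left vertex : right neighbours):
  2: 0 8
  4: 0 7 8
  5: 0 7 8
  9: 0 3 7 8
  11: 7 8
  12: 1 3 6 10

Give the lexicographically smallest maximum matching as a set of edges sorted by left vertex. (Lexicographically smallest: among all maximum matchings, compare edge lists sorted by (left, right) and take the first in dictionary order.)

Lex-smallest maximum matching: {(2,0), (4,7), (5,8), (9,3), (12,1)}

|M| = 5 (so the lex-smallest maximum matching has 5 edges)
process left vertices in ascending order; for each, take the smallest-labelled available neighbour that still permits 5 edges overall, or leave it unmatched if none does
lex-smallest matching: {2-0, 4-7, 5-8, 9-3, 12-1}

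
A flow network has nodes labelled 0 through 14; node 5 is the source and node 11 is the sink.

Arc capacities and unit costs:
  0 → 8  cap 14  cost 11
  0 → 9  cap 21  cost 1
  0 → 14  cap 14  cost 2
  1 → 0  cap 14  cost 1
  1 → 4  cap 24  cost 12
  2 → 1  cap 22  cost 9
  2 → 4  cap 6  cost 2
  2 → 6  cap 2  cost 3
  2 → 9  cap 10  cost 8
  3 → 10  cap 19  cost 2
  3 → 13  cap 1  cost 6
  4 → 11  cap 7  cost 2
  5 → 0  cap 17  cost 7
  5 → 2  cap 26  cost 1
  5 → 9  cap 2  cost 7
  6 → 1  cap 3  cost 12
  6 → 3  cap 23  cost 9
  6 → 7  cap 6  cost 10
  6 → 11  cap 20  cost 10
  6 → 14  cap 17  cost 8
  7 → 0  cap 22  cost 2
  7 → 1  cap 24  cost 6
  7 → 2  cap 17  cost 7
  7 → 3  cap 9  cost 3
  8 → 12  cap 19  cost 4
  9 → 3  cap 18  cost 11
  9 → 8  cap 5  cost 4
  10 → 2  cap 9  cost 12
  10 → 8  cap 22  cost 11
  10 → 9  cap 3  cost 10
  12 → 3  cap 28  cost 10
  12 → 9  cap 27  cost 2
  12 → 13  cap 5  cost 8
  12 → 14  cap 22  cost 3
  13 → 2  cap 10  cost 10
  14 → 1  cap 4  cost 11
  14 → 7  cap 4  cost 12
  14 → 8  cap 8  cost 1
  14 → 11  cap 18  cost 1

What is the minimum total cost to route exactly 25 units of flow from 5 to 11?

Minimum cost for 25 units: 255

shortest-cost path #1: 5→2→4→11 push 6 @ unit cost 5 (adds 30)
shortest-cost path #2: 5→0→14→11 push 14 @ unit cost 10 (adds 140)
shortest-cost path #3: 5→2→6→14→11 push 2 @ unit cost 13 (adds 26)
shortest-cost path #4: 5→9→8→12→14→11 push 2 @ unit cost 19 (adds 38)
shortest-cost path #5: 5→0→9→8→12→14→6→11 push 1 @ unit cost 21 (adds 21)
total cost = 255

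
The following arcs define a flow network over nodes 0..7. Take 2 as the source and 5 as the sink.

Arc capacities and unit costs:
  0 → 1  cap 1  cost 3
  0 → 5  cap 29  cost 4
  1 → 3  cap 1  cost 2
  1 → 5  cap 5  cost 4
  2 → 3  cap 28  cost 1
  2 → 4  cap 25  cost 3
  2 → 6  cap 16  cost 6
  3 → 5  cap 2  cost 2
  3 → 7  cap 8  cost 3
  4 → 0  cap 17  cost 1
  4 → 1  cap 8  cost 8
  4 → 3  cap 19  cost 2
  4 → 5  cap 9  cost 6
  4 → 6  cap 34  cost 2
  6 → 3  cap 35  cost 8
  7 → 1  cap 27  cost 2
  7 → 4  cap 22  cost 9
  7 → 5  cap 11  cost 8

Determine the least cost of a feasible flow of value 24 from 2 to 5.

shortest-cost path #1: 2→3→5 push 2 @ unit cost 3 (adds 6)
shortest-cost path #2: 2→4→0→5 push 17 @ unit cost 8 (adds 136)
shortest-cost path #3: 2→4→5 push 5 @ unit cost 9 (adds 45)
total cost = 187

Minimum cost for 24 units: 187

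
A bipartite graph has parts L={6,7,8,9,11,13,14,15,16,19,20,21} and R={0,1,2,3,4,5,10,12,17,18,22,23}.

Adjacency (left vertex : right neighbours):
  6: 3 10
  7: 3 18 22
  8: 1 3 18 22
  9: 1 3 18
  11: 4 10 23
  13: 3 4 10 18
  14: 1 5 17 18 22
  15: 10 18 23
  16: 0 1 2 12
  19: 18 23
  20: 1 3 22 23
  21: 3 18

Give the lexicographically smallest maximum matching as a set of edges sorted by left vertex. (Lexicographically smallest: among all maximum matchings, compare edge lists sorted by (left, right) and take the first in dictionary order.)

Lex-smallest maximum matching: {(6,3), (7,18), (8,1), (11,4), (13,10), (14,5), (15,23), (16,0), (20,22)}

|M| = 9 (so the lex-smallest maximum matching has 9 edges)
process left vertices in ascending order; for each, take the smallest-labelled available neighbour that still permits 9 edges overall, or leave it unmatched if none does
lex-smallest matching: {6-3, 7-18, 8-1, 11-4, 13-10, 14-5, 15-23, 16-0, 20-22}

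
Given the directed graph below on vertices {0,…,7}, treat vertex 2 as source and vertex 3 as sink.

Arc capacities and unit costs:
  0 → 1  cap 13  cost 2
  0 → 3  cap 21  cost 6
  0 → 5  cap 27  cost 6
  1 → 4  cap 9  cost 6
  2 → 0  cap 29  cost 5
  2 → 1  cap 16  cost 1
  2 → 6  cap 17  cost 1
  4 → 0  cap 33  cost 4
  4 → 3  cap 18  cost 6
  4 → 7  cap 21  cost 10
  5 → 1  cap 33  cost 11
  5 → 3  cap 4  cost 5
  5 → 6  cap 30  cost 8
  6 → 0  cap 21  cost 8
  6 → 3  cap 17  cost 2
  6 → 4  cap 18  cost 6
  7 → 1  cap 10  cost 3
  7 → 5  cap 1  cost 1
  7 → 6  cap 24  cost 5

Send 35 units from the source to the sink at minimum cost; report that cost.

shortest-cost path #1: 2→6→3 push 17 @ unit cost 3 (adds 51)
shortest-cost path #2: 2→0→3 push 18 @ unit cost 11 (adds 198)
total cost = 249

Minimum cost for 35 units: 249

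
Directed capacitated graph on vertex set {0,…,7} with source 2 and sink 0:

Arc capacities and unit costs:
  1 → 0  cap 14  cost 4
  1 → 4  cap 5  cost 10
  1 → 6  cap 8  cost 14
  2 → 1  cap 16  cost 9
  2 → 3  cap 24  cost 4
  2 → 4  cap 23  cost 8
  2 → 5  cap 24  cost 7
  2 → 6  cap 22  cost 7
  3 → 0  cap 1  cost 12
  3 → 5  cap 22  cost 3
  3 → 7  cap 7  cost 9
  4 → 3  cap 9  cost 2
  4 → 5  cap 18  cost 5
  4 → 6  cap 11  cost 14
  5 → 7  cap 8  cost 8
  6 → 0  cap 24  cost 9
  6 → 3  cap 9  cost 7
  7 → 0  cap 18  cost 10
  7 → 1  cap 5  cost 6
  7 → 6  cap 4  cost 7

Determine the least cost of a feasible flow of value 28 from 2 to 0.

Minimum cost for 28 units: 406

shortest-cost path #1: 2→1→0 push 14 @ unit cost 13 (adds 182)
shortest-cost path #2: 2→3→0 push 1 @ unit cost 16 (adds 16)
shortest-cost path #3: 2→6→0 push 13 @ unit cost 16 (adds 208)
total cost = 406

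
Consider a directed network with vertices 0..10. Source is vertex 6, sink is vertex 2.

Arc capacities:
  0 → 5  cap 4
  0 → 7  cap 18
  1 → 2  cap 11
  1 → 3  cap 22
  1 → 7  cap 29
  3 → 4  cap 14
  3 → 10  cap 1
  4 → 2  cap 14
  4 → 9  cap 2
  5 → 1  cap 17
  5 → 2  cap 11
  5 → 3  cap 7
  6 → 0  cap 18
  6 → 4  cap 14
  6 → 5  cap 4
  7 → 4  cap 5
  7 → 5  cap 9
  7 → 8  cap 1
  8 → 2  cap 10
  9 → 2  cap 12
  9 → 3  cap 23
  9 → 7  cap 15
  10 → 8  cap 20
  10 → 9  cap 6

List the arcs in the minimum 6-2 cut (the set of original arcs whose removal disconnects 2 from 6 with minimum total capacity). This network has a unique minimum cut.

Min-cut arcs: {(0,5), (4,2), (4,9), (6,5), (7,5), (7,8)} (total capacity 34)

augment #1: 6→4→2 push 14
augment #2: 6→5→2 push 4
augment #3: 6→0→5→2 push 4
augment #4: 6→0→7→5→2 push 3
augment #5: 6→0→7→8→2 push 1
augment #6: 6→0→7→4→9→2 push 2
augment #7: 6→0→7→5→1→2 push 6
max flow = 34; residual-reachable set from 6 gives S-side
cut edges (S→T): {(0,5), (4,2), (4,9), (6,5), (7,5), (7,8)} total cap 34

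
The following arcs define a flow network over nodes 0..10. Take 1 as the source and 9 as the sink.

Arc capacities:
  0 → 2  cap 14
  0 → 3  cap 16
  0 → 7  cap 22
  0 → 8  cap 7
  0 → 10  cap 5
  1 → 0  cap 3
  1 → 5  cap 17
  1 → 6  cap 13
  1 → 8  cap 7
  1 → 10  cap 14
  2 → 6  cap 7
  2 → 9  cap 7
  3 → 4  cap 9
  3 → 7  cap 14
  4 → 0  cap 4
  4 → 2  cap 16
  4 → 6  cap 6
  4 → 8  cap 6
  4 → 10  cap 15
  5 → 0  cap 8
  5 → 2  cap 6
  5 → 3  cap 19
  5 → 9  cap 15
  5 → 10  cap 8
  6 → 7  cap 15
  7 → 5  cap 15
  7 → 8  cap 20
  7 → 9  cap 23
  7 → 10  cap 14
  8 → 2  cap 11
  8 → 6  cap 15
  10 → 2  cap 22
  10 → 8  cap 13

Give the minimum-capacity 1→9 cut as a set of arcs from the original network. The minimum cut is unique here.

augment #1: 1→5→9 push 15
augment #2: 1→0→2→9 push 3
augment #3: 1→5→2→9 push 2
augment #4: 1→6→7→9 push 13
augment #5: 1→8→2→9 push 2
augment #6: 1→8→6→7→9 push 2
augment #7: 1→8→2→0→7→9 push 3
augment #8: 1→10→2→5→0→7→9 push 2
max flow = 42; residual-reachable set from 1 gives S-side
cut edges (S→T): {(1,0), (1,5), (2,9), (6,7)} total cap 42

Min-cut arcs: {(1,0), (1,5), (2,9), (6,7)} (total capacity 42)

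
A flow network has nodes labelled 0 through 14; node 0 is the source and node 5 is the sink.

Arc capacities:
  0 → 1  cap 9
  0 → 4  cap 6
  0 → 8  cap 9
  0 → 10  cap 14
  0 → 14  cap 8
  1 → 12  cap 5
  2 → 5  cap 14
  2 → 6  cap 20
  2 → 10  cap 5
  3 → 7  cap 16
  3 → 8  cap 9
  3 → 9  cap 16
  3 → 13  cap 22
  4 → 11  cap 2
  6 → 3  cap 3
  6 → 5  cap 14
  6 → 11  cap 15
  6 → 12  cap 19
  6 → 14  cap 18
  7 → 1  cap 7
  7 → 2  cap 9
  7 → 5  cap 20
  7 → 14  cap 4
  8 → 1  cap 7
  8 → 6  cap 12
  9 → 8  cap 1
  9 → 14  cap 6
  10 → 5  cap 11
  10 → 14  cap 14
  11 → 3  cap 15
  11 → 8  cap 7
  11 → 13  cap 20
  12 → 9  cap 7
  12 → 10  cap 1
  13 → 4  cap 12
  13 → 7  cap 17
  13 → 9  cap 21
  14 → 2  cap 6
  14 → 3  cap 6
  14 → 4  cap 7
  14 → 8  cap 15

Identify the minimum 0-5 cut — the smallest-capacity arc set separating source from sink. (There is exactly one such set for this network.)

Min-cut arcs: {(4,11), (8,6), (10,5), (14,2), (14,3)} (total capacity 37)

augment #1: 0→10→5 push 11
augment #2: 0→8→6→5 push 9
augment #3: 0→14→2→5 push 6
augment #4: 0→14→3→7→5 push 2
augment #5: 0→4→11→3→7→5 push 2
augment #6: 0→10→14→3→7→5 push 3
augment #7: 0→1→12→9→8→6→5 push 1
augment #8: 0→1→12→9→14→3→7→5 push 1
augment #9: 0→1→12→9→14→8→6→5 push 2
max flow = 37; residual-reachable set from 0 gives S-side
cut edges (S→T): {(4,11), (8,6), (10,5), (14,2), (14,3)} total cap 37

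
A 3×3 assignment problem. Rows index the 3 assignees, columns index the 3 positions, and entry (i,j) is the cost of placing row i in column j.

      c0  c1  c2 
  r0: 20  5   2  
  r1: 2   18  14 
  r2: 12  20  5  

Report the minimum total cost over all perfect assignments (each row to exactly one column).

optimal assignment: row0→col1 (cost 5), row1→col0 (cost 2), row2→col2 (cost 5)
total = 5 + 2 + 5 = 12

Minimum assignment cost: 12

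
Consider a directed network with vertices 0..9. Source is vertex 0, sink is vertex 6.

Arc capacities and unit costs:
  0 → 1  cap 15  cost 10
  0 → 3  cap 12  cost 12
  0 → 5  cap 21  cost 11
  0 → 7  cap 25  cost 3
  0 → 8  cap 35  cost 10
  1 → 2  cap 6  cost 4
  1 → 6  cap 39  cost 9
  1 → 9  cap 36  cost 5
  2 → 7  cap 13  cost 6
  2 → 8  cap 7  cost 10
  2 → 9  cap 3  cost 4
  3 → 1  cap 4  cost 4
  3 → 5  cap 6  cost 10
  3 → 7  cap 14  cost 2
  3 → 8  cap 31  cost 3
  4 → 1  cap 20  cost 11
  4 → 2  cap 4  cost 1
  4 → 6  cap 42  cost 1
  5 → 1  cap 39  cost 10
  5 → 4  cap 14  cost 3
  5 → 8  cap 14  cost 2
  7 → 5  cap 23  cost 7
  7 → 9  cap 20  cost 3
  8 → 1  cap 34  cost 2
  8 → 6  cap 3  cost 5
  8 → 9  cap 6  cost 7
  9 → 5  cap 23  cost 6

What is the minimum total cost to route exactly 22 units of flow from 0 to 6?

Minimum cost for 22 units: 336

shortest-cost path #1: 0→7→5→4→6 push 14 @ unit cost 14 (adds 196)
shortest-cost path #2: 0→8→6 push 3 @ unit cost 15 (adds 45)
shortest-cost path #3: 0→1→6 push 5 @ unit cost 19 (adds 95)
total cost = 336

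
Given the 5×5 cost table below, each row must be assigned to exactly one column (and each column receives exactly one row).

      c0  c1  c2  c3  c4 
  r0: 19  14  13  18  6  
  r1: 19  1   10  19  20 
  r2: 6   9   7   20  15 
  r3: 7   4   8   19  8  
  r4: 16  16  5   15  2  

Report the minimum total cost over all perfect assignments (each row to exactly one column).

one of 2 optimal assignments: row0→col3 (cost 18), row1→col1 (cost 1), row2→col0 (cost 6), row3→col2 (cost 8), row4→col4 (cost 2)
total = 18 + 1 + 6 + 8 + 2 = 35

Minimum assignment cost: 35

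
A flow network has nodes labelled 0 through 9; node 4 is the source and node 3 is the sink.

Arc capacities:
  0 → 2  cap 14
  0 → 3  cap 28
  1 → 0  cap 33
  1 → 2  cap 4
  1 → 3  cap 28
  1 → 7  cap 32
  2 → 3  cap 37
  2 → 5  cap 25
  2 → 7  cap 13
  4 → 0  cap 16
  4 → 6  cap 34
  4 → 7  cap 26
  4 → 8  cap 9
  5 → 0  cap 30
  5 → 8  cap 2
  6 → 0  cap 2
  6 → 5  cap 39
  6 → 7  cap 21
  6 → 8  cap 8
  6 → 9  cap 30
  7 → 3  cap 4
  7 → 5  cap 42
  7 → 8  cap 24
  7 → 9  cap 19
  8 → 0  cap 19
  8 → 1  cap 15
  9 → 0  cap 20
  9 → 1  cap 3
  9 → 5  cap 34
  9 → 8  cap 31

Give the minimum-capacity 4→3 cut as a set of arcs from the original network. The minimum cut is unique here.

Min-cut arcs: {(0,2), (0,3), (7,3), (8,1), (9,1)} (total capacity 64)

augment #1: 4→0→3 push 16
augment #2: 4→7→3 push 4
augment #3: 4→6→0→3 push 2
augment #4: 4→8→0→3 push 9
augment #5: 4→6→5→0→3 push 1
augment #6: 4→6→8→1→3 push 8
augment #7: 4→6→9→1→3 push 3
augment #8: 4→7→8→1→3 push 7
augment #9: 4→6→5→0→2→3 push 14
max flow = 64; residual-reachable set from 4 gives S-side
cut edges (S→T): {(0,2), (0,3), (7,3), (8,1), (9,1)} total cap 64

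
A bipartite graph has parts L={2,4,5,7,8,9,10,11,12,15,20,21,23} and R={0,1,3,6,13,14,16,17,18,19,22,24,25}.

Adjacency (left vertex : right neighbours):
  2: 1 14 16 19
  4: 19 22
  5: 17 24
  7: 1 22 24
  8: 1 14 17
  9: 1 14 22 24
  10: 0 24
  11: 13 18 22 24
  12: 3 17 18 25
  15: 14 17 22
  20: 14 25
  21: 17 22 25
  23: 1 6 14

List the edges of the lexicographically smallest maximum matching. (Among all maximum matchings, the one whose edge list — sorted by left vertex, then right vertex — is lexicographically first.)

|M| = 12 (so the lex-smallest maximum matching has 12 edges)
process left vertices in ascending order; for each, take the smallest-labelled available neighbour that still permits 12 edges overall, or leave it unmatched if none does
lex-smallest matching: {2-16, 4-19, 5-17, 7-1, 8-14, 9-24, 10-0, 11-13, 12-3, 15-22, 20-25, 23-6}

Lex-smallest maximum matching: {(2,16), (4,19), (5,17), (7,1), (8,14), (9,24), (10,0), (11,13), (12,3), (15,22), (20,25), (23,6)}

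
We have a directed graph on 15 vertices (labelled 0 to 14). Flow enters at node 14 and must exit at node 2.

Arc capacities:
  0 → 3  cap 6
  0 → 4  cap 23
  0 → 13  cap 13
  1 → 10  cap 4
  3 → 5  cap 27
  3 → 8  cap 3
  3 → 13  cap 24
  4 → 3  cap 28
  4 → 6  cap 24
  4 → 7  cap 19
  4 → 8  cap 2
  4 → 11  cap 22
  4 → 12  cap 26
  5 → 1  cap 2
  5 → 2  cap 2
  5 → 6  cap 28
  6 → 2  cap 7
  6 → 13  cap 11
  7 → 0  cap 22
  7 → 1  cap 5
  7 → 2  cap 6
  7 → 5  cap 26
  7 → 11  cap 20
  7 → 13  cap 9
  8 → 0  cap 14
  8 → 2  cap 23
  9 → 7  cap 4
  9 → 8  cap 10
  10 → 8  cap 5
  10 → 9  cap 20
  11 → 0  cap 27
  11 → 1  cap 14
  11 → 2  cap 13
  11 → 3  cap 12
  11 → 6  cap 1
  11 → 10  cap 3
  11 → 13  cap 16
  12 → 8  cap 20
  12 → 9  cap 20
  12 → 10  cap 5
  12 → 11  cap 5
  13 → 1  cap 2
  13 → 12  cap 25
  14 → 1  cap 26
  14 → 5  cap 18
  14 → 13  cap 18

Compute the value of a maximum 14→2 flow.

augment #1: 14→5→2 bottleneck 2, total now 2
augment #2: 14→5→6→2 bottleneck 7, total now 9
augment #3: 14→1→10→8→2 bottleneck 4, total now 13
augment #4: 14→13→12→8→2 bottleneck 18, total now 31
augment #5: 14→5→6→13→12→8→2 bottleneck 1, total now 32
augment #6: 14→5→6→13→12→11→2 bottleneck 5, total now 37
augment #7: 14→5→6→13→12→9→7→2 bottleneck 1, total now 38

Maximum flow value: 38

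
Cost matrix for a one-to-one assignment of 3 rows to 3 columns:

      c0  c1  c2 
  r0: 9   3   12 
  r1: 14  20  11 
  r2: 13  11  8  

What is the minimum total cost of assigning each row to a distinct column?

optimal assignment: row0→col1 (cost 3), row1→col0 (cost 14), row2→col2 (cost 8)
total = 3 + 14 + 8 = 25

Minimum assignment cost: 25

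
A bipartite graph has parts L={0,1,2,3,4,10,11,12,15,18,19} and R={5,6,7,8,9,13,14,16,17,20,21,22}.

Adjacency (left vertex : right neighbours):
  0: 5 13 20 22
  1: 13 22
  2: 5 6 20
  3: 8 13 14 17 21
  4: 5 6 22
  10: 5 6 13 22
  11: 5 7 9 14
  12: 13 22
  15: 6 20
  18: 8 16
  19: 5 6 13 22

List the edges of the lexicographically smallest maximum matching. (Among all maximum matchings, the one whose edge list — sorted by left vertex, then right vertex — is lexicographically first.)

|M| = 8 (so the lex-smallest maximum matching has 8 edges)
process left vertices in ascending order; for each, take the smallest-labelled available neighbour that still permits 8 edges overall, or leave it unmatched if none does
lex-smallest matching: {0-5, 1-13, 2-6, 3-8, 4-22, 11-7, 15-20, 18-16}

Lex-smallest maximum matching: {(0,5), (1,13), (2,6), (3,8), (4,22), (11,7), (15,20), (18,16)}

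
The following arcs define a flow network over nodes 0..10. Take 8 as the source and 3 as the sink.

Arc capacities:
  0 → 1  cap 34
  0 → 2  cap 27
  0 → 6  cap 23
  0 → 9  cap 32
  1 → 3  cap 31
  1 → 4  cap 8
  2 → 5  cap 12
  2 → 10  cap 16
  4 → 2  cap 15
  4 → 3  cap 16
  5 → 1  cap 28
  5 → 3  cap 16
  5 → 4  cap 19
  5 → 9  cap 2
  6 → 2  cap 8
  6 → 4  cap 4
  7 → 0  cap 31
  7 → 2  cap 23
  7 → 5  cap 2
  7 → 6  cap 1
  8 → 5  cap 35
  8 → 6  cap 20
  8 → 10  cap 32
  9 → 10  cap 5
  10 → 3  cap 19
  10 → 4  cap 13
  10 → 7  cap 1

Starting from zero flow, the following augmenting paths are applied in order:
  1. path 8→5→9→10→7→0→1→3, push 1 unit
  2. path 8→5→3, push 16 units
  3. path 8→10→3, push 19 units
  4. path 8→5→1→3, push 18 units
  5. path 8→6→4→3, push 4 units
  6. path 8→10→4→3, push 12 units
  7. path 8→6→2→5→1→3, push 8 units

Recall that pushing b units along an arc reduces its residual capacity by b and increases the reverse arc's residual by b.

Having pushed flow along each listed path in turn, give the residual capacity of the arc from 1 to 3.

after path 1 (8→5→9→10→7→0→1→3, push 1): res(1,3)=30
after path 2 (8→5→3, push 16): res(1,3)=30
after path 3 (8→10→3, push 19): res(1,3)=30
after path 4 (8→5→1→3, push 18): res(1,3)=12
after path 5 (8→6→4→3, push 4): res(1,3)=12
after path 6 (8→10→4→3, push 12): res(1,3)=12
after path 7 (8→6→2→5→1→3, push 8): res(1,3)=4

Residual capacity of (1,3): 4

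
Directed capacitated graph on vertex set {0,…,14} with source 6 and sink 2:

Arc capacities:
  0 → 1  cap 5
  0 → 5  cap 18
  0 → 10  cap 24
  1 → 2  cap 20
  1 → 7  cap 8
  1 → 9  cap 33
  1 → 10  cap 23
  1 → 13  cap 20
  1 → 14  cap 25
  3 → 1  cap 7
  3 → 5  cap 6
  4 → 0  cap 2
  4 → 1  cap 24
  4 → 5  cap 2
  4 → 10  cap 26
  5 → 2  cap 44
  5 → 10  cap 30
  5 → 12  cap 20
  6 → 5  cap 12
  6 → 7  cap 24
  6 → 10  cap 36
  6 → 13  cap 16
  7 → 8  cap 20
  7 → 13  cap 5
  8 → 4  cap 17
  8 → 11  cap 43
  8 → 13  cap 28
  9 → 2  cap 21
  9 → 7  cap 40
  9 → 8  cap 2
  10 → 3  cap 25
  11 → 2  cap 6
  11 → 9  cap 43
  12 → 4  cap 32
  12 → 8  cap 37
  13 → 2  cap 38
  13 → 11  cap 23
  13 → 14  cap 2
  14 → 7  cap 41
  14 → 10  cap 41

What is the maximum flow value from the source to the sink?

Maximum flow value: 65

augment #1: 6→5→2 bottleneck 12, total now 12
augment #2: 6→13→2 bottleneck 16, total now 28
augment #3: 6→7→13→2 bottleneck 5, total now 33
augment #4: 6→7→8→11→2 bottleneck 6, total now 39
augment #5: 6→7→8→13→2 bottleneck 13, total now 52
augment #6: 6→10→3→1→2 bottleneck 7, total now 59
augment #7: 6→10→3→5→2 bottleneck 6, total now 65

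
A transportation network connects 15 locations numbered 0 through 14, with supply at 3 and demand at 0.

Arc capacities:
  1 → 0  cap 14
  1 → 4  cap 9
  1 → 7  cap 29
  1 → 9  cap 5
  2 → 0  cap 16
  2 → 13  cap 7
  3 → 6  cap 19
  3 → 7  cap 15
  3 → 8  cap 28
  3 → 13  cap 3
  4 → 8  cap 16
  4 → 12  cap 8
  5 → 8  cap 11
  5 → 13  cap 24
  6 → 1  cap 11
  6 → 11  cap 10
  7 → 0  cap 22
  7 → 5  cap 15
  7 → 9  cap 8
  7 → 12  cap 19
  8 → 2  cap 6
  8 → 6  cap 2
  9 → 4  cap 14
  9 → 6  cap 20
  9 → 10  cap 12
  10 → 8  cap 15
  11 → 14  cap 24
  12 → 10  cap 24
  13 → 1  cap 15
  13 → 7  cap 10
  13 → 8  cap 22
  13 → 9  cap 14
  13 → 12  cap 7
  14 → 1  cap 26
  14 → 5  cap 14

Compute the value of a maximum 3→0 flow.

Maximum flow value: 42

augment #1: 3→7→0 bottleneck 15, total now 15
augment #2: 3→6→1→0 bottleneck 11, total now 26
augment #3: 3→8→2→0 bottleneck 6, total now 32
augment #4: 3→13→1→0 bottleneck 3, total now 35
augment #5: 3→6→11→14→1→7→0 bottleneck 7, total now 42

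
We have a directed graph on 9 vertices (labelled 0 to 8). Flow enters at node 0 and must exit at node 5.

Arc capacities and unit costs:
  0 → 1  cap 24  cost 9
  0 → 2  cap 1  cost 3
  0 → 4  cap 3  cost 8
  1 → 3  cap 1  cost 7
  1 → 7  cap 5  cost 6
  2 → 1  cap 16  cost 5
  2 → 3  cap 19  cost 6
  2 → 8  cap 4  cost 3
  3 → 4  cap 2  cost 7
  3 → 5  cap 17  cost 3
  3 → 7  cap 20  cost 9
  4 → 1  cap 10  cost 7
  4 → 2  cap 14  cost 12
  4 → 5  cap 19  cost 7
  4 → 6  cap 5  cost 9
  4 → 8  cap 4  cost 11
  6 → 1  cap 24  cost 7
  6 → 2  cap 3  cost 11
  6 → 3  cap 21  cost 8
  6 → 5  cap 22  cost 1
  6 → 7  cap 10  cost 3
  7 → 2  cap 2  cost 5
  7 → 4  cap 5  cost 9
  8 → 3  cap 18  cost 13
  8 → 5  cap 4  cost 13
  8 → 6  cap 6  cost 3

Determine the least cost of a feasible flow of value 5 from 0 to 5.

shortest-cost path #1: 0→2→8→6→5 push 1 @ unit cost 10 (adds 10)
shortest-cost path #2: 0→4→5 push 3 @ unit cost 15 (adds 45)
shortest-cost path #3: 0→1→3→5 push 1 @ unit cost 19 (adds 19)
total cost = 74

Minimum cost for 5 units: 74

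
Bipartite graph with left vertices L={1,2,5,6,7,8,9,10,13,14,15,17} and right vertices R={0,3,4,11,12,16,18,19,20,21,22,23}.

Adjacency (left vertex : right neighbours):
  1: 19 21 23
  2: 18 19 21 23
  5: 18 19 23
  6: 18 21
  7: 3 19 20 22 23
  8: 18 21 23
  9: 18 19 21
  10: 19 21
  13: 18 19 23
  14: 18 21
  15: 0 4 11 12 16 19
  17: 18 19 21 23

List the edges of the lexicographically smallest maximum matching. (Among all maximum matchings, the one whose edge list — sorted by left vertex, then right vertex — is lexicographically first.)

Lex-smallest maximum matching: {(1,19), (2,18), (5,23), (6,21), (7,3), (15,0)}

|M| = 6 (so the lex-smallest maximum matching has 6 edges)
process left vertices in ascending order; for each, take the smallest-labelled available neighbour that still permits 6 edges overall, or leave it unmatched if none does
lex-smallest matching: {1-19, 2-18, 5-23, 6-21, 7-3, 15-0}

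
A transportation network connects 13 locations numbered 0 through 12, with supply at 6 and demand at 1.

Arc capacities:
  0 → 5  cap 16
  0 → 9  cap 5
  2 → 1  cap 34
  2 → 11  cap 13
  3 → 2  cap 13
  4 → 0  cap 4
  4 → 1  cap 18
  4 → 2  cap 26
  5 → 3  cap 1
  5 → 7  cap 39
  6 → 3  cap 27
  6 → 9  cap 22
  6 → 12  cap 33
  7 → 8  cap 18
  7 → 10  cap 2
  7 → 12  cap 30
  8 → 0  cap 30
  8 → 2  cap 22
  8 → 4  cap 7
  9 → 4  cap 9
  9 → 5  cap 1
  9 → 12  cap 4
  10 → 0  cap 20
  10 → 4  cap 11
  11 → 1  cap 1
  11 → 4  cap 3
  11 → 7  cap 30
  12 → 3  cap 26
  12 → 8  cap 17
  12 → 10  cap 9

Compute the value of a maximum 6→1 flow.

Maximum flow value: 49

augment #1: 6→3→2→1 bottleneck 13, total now 13
augment #2: 6→9→4→1 bottleneck 9, total now 22
augment #3: 6→12→8→2→1 bottleneck 17, total now 39
augment #4: 6→12→10→4→1 bottleneck 9, total now 48
augment #5: 6→9→5→7→8→2→1 bottleneck 1, total now 49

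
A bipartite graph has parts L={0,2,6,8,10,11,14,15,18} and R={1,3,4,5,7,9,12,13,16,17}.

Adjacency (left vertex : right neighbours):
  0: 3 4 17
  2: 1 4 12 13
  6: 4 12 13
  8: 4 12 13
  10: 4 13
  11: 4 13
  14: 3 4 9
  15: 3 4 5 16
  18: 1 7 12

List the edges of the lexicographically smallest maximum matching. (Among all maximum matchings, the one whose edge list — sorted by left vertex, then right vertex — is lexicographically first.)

|M| = 8 (so the lex-smallest maximum matching has 8 edges)
process left vertices in ascending order; for each, take the smallest-labelled available neighbour that still permits 8 edges overall, or leave it unmatched if none does
lex-smallest matching: {0-3, 2-1, 6-4, 8-12, 10-13, 14-9, 15-5, 18-7}

Lex-smallest maximum matching: {(0,3), (2,1), (6,4), (8,12), (10,13), (14,9), (15,5), (18,7)}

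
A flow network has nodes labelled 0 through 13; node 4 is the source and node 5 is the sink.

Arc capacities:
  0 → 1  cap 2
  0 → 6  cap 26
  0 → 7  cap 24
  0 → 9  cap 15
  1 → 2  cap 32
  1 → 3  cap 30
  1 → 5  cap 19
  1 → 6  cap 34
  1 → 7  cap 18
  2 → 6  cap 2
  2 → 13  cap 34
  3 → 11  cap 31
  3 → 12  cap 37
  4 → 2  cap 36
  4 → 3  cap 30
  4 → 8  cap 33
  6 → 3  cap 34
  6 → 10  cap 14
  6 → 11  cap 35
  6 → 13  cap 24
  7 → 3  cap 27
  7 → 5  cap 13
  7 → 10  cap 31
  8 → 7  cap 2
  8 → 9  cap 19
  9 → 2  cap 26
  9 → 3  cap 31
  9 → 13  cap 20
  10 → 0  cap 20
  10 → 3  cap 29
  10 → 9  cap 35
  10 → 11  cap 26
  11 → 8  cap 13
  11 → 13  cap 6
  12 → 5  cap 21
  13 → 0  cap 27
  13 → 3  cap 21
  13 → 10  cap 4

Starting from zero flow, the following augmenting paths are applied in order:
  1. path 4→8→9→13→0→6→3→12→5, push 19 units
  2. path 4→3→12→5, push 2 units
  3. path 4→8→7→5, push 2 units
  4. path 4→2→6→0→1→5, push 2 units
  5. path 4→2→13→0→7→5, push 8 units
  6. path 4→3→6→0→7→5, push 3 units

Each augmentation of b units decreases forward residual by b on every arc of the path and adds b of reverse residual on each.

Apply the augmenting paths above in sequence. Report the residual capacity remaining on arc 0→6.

Residual capacity of (0,6): 12

after path 1 (4→8→9→13→0→6→3→12→5, push 19): res(0,6)=7
after path 2 (4→3→12→5, push 2): res(0,6)=7
after path 3 (4→8→7→5, push 2): res(0,6)=7
after path 4 (4→2→6→0→1→5, push 2): res(0,6)=9
after path 5 (4→2→13→0→7→5, push 8): res(0,6)=9
after path 6 (4→3→6→0→7→5, push 3): res(0,6)=12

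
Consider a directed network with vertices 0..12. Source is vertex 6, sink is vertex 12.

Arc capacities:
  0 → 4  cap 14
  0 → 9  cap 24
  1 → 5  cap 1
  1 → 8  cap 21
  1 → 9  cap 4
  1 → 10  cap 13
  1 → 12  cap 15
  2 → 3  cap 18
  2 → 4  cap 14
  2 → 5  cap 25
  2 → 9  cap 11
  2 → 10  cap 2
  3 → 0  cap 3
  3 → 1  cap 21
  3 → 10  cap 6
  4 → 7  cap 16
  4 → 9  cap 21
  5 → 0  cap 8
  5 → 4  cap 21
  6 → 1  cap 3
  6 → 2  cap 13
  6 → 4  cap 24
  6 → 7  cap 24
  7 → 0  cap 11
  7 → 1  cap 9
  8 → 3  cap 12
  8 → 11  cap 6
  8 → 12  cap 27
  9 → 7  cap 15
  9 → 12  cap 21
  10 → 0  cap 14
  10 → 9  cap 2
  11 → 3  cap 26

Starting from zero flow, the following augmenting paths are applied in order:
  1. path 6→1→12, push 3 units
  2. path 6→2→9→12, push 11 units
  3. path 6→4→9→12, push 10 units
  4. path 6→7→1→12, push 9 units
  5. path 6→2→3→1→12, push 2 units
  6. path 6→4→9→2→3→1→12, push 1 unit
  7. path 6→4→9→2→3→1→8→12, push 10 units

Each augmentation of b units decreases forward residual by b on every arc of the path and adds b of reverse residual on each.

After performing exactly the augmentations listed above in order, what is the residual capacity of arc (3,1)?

after path 1 (6→1→12, push 3): res(3,1)=21
after path 2 (6→2→9→12, push 11): res(3,1)=21
after path 3 (6→4→9→12, push 10): res(3,1)=21
after path 4 (6→7→1→12, push 9): res(3,1)=21
after path 5 (6→2→3→1→12, push 2): res(3,1)=19
after path 6 (6→4→9→2→3→1→12, push 1): res(3,1)=18
after path 7 (6→4→9→2→3→1→8→12, push 10): res(3,1)=8

Residual capacity of (3,1): 8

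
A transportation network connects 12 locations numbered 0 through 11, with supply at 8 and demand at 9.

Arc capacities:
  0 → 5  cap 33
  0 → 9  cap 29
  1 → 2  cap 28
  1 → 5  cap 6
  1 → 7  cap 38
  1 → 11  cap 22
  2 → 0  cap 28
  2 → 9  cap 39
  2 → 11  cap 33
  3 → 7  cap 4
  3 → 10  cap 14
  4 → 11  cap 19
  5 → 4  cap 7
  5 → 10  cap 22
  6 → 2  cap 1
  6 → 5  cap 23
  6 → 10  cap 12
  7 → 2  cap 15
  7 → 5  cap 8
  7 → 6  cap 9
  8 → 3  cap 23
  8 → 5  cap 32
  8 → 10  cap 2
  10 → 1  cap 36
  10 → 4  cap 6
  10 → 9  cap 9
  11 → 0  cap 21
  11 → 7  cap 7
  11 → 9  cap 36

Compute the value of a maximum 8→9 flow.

augment #1: 8→10→9 bottleneck 2, total now 2
augment #2: 8→3→10→9 bottleneck 7, total now 9
augment #3: 8→3→7→2→9 bottleneck 4, total now 13
augment #4: 8→5→4→11→9 bottleneck 7, total now 20
augment #5: 8→3→10→1→2→9 bottleneck 7, total now 27
augment #6: 8→5→10→1→2→9 bottleneck 21, total now 48
augment #7: 8→5→10→1→11→9 bottleneck 1, total now 49

Maximum flow value: 49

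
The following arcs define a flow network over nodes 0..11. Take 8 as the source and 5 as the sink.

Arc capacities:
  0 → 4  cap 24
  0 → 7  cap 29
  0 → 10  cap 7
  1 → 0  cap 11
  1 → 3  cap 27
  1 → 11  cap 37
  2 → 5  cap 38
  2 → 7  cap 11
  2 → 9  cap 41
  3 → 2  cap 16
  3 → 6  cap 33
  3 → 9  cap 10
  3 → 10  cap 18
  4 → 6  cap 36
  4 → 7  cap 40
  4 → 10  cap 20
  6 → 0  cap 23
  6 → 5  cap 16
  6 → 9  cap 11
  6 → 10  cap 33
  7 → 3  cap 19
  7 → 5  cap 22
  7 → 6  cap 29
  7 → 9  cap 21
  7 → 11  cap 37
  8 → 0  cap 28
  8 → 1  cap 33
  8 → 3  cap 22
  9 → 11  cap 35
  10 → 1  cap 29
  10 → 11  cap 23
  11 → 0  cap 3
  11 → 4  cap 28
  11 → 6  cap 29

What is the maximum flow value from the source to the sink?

augment #1: 8→0→7→5 bottleneck 22, total now 22
augment #2: 8→3→2→5 bottleneck 16, total now 38
augment #3: 8→3→6→5 bottleneck 6, total now 44
augment #4: 8→0→4→6→5 bottleneck 6, total now 50
augment #5: 8→1→3→6→5 bottleneck 4, total now 54

Maximum flow value: 54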